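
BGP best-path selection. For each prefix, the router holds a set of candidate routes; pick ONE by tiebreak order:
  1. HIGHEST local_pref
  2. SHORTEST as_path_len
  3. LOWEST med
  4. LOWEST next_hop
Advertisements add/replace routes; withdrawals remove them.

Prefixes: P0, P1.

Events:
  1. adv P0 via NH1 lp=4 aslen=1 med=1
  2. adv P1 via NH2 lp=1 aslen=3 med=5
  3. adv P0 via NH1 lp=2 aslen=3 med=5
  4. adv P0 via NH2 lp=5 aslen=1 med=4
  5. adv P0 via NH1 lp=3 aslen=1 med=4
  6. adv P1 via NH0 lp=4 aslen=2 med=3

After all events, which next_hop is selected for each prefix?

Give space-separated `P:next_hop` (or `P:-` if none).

Op 1: best P0=NH1 P1=-
Op 2: best P0=NH1 P1=NH2
Op 3: best P0=NH1 P1=NH2
Op 4: best P0=NH2 P1=NH2
Op 5: best P0=NH2 P1=NH2
Op 6: best P0=NH2 P1=NH0

Answer: P0:NH2 P1:NH0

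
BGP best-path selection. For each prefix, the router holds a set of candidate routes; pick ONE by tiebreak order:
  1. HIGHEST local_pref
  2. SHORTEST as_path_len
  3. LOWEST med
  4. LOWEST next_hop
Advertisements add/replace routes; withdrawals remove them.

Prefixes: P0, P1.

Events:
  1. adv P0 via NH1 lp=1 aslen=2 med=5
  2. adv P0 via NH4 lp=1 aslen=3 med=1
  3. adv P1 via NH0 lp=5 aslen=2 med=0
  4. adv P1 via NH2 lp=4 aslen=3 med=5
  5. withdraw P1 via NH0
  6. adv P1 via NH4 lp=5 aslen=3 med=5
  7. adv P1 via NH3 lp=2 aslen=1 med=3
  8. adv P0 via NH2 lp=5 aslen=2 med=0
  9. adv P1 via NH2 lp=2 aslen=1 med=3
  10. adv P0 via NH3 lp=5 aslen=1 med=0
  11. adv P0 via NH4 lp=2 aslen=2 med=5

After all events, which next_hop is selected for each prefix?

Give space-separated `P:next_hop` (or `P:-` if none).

Answer: P0:NH3 P1:NH4

Derivation:
Op 1: best P0=NH1 P1=-
Op 2: best P0=NH1 P1=-
Op 3: best P0=NH1 P1=NH0
Op 4: best P0=NH1 P1=NH0
Op 5: best P0=NH1 P1=NH2
Op 6: best P0=NH1 P1=NH4
Op 7: best P0=NH1 P1=NH4
Op 8: best P0=NH2 P1=NH4
Op 9: best P0=NH2 P1=NH4
Op 10: best P0=NH3 P1=NH4
Op 11: best P0=NH3 P1=NH4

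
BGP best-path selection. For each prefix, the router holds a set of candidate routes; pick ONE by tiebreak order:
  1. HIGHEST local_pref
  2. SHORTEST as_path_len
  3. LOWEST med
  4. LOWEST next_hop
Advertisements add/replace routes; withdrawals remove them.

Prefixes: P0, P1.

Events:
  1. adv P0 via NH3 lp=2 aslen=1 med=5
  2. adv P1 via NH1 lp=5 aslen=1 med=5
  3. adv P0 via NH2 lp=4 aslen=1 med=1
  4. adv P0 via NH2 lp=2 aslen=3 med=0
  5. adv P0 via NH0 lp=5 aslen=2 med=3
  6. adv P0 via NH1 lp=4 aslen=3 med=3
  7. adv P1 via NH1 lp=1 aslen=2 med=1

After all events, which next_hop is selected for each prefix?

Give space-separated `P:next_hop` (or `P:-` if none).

Answer: P0:NH0 P1:NH1

Derivation:
Op 1: best P0=NH3 P1=-
Op 2: best P0=NH3 P1=NH1
Op 3: best P0=NH2 P1=NH1
Op 4: best P0=NH3 P1=NH1
Op 5: best P0=NH0 P1=NH1
Op 6: best P0=NH0 P1=NH1
Op 7: best P0=NH0 P1=NH1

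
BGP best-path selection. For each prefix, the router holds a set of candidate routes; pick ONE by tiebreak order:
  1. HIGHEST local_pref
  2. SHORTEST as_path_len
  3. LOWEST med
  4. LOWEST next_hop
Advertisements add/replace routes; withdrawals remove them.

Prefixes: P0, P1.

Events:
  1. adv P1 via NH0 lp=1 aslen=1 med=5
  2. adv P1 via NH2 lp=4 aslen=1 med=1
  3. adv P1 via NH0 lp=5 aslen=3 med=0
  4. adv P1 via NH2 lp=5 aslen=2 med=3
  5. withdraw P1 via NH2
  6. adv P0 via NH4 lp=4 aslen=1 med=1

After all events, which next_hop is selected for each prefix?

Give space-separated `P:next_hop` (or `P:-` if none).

Op 1: best P0=- P1=NH0
Op 2: best P0=- P1=NH2
Op 3: best P0=- P1=NH0
Op 4: best P0=- P1=NH2
Op 5: best P0=- P1=NH0
Op 6: best P0=NH4 P1=NH0

Answer: P0:NH4 P1:NH0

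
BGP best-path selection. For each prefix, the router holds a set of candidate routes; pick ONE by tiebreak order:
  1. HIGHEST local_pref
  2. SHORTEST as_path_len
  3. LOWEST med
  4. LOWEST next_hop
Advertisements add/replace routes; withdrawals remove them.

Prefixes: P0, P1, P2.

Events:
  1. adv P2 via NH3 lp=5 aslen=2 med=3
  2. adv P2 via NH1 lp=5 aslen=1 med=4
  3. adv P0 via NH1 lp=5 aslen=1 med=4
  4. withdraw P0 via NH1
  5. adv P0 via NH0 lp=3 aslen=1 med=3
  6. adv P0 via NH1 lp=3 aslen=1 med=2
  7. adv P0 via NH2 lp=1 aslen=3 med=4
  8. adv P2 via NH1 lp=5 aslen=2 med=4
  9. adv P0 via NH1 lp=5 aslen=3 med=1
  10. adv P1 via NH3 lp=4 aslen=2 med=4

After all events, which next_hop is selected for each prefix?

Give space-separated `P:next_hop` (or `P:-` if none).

Answer: P0:NH1 P1:NH3 P2:NH3

Derivation:
Op 1: best P0=- P1=- P2=NH3
Op 2: best P0=- P1=- P2=NH1
Op 3: best P0=NH1 P1=- P2=NH1
Op 4: best P0=- P1=- P2=NH1
Op 5: best P0=NH0 P1=- P2=NH1
Op 6: best P0=NH1 P1=- P2=NH1
Op 7: best P0=NH1 P1=- P2=NH1
Op 8: best P0=NH1 P1=- P2=NH3
Op 9: best P0=NH1 P1=- P2=NH3
Op 10: best P0=NH1 P1=NH3 P2=NH3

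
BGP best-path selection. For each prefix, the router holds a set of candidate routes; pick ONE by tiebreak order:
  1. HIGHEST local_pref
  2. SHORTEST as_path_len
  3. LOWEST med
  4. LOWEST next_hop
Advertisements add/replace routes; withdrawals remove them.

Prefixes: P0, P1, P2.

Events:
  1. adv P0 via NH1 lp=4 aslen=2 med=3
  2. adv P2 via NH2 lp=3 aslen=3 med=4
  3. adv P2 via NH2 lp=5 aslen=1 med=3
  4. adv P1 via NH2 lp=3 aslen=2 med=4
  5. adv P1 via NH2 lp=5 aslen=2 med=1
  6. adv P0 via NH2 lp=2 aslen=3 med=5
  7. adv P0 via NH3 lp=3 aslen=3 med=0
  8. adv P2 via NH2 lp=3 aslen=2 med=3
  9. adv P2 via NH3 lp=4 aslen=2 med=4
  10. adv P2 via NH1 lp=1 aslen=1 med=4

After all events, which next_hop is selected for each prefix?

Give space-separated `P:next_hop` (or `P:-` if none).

Answer: P0:NH1 P1:NH2 P2:NH3

Derivation:
Op 1: best P0=NH1 P1=- P2=-
Op 2: best P0=NH1 P1=- P2=NH2
Op 3: best P0=NH1 P1=- P2=NH2
Op 4: best P0=NH1 P1=NH2 P2=NH2
Op 5: best P0=NH1 P1=NH2 P2=NH2
Op 6: best P0=NH1 P1=NH2 P2=NH2
Op 7: best P0=NH1 P1=NH2 P2=NH2
Op 8: best P0=NH1 P1=NH2 P2=NH2
Op 9: best P0=NH1 P1=NH2 P2=NH3
Op 10: best P0=NH1 P1=NH2 P2=NH3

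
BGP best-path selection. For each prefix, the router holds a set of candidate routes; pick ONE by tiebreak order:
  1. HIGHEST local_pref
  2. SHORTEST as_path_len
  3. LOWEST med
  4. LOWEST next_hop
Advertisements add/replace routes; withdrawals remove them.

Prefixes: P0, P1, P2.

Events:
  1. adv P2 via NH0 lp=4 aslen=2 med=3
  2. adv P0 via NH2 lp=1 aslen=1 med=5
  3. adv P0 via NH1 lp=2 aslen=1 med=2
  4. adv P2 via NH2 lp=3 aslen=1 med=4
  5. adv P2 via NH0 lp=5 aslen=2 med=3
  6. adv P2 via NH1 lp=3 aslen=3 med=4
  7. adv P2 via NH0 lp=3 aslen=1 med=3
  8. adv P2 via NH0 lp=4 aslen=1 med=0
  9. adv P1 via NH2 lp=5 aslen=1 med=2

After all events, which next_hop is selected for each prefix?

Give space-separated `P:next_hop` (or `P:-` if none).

Answer: P0:NH1 P1:NH2 P2:NH0

Derivation:
Op 1: best P0=- P1=- P2=NH0
Op 2: best P0=NH2 P1=- P2=NH0
Op 3: best P0=NH1 P1=- P2=NH0
Op 4: best P0=NH1 P1=- P2=NH0
Op 5: best P0=NH1 P1=- P2=NH0
Op 6: best P0=NH1 P1=- P2=NH0
Op 7: best P0=NH1 P1=- P2=NH0
Op 8: best P0=NH1 P1=- P2=NH0
Op 9: best P0=NH1 P1=NH2 P2=NH0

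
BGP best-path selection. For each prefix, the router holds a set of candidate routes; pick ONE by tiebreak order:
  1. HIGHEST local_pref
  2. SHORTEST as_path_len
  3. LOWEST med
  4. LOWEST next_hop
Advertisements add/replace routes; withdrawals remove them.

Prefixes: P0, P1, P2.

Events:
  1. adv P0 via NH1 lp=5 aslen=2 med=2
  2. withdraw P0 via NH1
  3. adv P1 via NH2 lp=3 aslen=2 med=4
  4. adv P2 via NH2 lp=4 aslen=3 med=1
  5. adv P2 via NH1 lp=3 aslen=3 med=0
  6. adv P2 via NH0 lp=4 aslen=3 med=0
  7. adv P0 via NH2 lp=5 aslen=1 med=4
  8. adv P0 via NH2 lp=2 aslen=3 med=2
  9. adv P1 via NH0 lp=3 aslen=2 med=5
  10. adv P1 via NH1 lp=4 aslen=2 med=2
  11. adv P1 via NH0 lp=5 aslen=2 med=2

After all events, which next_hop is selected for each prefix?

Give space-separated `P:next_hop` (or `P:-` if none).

Answer: P0:NH2 P1:NH0 P2:NH0

Derivation:
Op 1: best P0=NH1 P1=- P2=-
Op 2: best P0=- P1=- P2=-
Op 3: best P0=- P1=NH2 P2=-
Op 4: best P0=- P1=NH2 P2=NH2
Op 5: best P0=- P1=NH2 P2=NH2
Op 6: best P0=- P1=NH2 P2=NH0
Op 7: best P0=NH2 P1=NH2 P2=NH0
Op 8: best P0=NH2 P1=NH2 P2=NH0
Op 9: best P0=NH2 P1=NH2 P2=NH0
Op 10: best P0=NH2 P1=NH1 P2=NH0
Op 11: best P0=NH2 P1=NH0 P2=NH0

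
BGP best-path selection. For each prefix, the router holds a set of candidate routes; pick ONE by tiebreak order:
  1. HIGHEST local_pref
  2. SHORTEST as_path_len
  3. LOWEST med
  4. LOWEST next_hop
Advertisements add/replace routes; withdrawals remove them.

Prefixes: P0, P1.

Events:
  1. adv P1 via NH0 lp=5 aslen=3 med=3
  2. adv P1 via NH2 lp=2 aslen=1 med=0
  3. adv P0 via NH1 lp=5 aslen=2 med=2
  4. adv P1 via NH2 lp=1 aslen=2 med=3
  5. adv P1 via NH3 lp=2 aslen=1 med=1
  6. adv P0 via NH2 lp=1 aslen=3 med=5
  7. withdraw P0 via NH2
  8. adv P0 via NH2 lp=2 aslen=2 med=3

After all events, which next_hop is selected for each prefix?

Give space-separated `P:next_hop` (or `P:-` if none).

Answer: P0:NH1 P1:NH0

Derivation:
Op 1: best P0=- P1=NH0
Op 2: best P0=- P1=NH0
Op 3: best P0=NH1 P1=NH0
Op 4: best P0=NH1 P1=NH0
Op 5: best P0=NH1 P1=NH0
Op 6: best P0=NH1 P1=NH0
Op 7: best P0=NH1 P1=NH0
Op 8: best P0=NH1 P1=NH0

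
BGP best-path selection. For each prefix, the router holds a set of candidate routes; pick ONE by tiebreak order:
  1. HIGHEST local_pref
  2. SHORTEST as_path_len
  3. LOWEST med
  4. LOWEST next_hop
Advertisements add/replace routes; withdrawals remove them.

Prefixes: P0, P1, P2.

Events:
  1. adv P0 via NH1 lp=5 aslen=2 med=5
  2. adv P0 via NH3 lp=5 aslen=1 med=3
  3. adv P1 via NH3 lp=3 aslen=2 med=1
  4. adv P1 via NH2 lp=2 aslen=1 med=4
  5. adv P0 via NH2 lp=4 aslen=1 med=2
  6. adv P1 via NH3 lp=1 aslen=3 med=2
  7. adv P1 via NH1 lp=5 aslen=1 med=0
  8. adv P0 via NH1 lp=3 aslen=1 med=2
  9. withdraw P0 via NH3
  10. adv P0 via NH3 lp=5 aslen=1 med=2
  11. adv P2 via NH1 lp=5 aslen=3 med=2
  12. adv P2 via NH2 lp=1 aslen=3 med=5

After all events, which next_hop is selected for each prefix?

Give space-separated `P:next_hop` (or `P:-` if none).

Answer: P0:NH3 P1:NH1 P2:NH1

Derivation:
Op 1: best P0=NH1 P1=- P2=-
Op 2: best P0=NH3 P1=- P2=-
Op 3: best P0=NH3 P1=NH3 P2=-
Op 4: best P0=NH3 P1=NH3 P2=-
Op 5: best P0=NH3 P1=NH3 P2=-
Op 6: best P0=NH3 P1=NH2 P2=-
Op 7: best P0=NH3 P1=NH1 P2=-
Op 8: best P0=NH3 P1=NH1 P2=-
Op 9: best P0=NH2 P1=NH1 P2=-
Op 10: best P0=NH3 P1=NH1 P2=-
Op 11: best P0=NH3 P1=NH1 P2=NH1
Op 12: best P0=NH3 P1=NH1 P2=NH1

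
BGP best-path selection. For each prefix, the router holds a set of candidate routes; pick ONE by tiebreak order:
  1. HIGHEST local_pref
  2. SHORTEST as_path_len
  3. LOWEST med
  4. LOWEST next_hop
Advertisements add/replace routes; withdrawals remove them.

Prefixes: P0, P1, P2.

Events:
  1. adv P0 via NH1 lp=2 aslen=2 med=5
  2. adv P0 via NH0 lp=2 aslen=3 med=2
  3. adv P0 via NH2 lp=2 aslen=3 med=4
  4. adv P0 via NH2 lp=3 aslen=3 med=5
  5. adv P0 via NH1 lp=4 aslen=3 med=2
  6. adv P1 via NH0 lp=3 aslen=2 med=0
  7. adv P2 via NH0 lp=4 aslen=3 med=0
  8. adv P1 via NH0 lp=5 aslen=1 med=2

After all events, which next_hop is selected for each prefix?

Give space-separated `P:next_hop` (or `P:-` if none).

Op 1: best P0=NH1 P1=- P2=-
Op 2: best P0=NH1 P1=- P2=-
Op 3: best P0=NH1 P1=- P2=-
Op 4: best P0=NH2 P1=- P2=-
Op 5: best P0=NH1 P1=- P2=-
Op 6: best P0=NH1 P1=NH0 P2=-
Op 7: best P0=NH1 P1=NH0 P2=NH0
Op 8: best P0=NH1 P1=NH0 P2=NH0

Answer: P0:NH1 P1:NH0 P2:NH0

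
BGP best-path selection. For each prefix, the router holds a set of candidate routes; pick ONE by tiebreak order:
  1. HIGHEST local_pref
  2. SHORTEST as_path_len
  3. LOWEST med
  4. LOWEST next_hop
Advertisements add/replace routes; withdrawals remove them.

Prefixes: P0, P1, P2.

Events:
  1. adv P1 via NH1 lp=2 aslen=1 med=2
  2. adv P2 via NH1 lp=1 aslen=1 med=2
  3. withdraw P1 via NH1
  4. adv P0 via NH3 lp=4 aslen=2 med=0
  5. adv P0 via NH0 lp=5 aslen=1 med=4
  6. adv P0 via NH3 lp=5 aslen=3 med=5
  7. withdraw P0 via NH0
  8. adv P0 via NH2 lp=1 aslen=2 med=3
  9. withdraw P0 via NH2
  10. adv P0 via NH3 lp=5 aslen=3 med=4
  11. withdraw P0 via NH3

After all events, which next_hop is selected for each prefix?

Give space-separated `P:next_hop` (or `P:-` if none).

Answer: P0:- P1:- P2:NH1

Derivation:
Op 1: best P0=- P1=NH1 P2=-
Op 2: best P0=- P1=NH1 P2=NH1
Op 3: best P0=- P1=- P2=NH1
Op 4: best P0=NH3 P1=- P2=NH1
Op 5: best P0=NH0 P1=- P2=NH1
Op 6: best P0=NH0 P1=- P2=NH1
Op 7: best P0=NH3 P1=- P2=NH1
Op 8: best P0=NH3 P1=- P2=NH1
Op 9: best P0=NH3 P1=- P2=NH1
Op 10: best P0=NH3 P1=- P2=NH1
Op 11: best P0=- P1=- P2=NH1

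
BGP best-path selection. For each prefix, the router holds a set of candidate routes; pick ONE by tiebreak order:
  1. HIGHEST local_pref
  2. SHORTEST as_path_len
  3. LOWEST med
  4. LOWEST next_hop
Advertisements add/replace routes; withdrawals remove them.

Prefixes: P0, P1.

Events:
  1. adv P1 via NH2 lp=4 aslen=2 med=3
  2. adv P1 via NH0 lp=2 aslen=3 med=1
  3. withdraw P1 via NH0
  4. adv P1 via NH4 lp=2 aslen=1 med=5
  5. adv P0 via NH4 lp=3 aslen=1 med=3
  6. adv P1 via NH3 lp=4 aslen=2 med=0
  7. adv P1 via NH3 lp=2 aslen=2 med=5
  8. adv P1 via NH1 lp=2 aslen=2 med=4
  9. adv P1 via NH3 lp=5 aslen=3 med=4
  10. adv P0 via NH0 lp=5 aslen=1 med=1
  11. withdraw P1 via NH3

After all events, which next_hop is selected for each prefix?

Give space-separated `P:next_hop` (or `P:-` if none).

Answer: P0:NH0 P1:NH2

Derivation:
Op 1: best P0=- P1=NH2
Op 2: best P0=- P1=NH2
Op 3: best P0=- P1=NH2
Op 4: best P0=- P1=NH2
Op 5: best P0=NH4 P1=NH2
Op 6: best P0=NH4 P1=NH3
Op 7: best P0=NH4 P1=NH2
Op 8: best P0=NH4 P1=NH2
Op 9: best P0=NH4 P1=NH3
Op 10: best P0=NH0 P1=NH3
Op 11: best P0=NH0 P1=NH2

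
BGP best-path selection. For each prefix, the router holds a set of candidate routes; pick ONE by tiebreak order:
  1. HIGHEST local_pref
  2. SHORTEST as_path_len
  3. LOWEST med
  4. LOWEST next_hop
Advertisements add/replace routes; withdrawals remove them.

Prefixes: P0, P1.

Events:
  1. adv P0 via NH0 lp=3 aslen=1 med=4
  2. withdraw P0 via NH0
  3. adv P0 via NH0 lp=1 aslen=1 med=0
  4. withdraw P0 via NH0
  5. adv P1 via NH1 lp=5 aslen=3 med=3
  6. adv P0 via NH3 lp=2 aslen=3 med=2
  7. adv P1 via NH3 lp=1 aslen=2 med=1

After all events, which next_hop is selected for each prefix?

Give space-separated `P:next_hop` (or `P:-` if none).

Op 1: best P0=NH0 P1=-
Op 2: best P0=- P1=-
Op 3: best P0=NH0 P1=-
Op 4: best P0=- P1=-
Op 5: best P0=- P1=NH1
Op 6: best P0=NH3 P1=NH1
Op 7: best P0=NH3 P1=NH1

Answer: P0:NH3 P1:NH1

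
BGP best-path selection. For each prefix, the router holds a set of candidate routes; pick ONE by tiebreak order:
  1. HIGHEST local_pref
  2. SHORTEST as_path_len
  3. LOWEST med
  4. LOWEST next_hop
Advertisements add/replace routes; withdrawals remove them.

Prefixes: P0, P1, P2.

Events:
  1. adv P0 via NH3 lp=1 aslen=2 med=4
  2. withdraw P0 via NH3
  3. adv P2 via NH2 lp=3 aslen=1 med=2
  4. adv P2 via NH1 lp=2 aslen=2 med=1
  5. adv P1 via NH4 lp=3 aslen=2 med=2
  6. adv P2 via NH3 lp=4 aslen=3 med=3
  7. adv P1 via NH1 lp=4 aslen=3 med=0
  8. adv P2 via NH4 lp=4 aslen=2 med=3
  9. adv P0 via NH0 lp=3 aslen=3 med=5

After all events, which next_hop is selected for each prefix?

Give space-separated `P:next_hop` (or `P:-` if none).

Answer: P0:NH0 P1:NH1 P2:NH4

Derivation:
Op 1: best P0=NH3 P1=- P2=-
Op 2: best P0=- P1=- P2=-
Op 3: best P0=- P1=- P2=NH2
Op 4: best P0=- P1=- P2=NH2
Op 5: best P0=- P1=NH4 P2=NH2
Op 6: best P0=- P1=NH4 P2=NH3
Op 7: best P0=- P1=NH1 P2=NH3
Op 8: best P0=- P1=NH1 P2=NH4
Op 9: best P0=NH0 P1=NH1 P2=NH4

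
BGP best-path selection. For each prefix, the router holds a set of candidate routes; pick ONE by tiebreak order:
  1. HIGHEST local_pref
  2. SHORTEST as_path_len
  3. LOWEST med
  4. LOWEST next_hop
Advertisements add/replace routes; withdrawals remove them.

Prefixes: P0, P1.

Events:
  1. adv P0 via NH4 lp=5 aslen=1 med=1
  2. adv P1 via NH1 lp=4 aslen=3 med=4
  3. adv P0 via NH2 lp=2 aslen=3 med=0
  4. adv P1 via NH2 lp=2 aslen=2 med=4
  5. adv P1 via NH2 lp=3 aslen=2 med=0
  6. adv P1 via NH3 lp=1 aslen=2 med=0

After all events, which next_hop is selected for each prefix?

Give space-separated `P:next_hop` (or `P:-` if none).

Op 1: best P0=NH4 P1=-
Op 2: best P0=NH4 P1=NH1
Op 3: best P0=NH4 P1=NH1
Op 4: best P0=NH4 P1=NH1
Op 5: best P0=NH4 P1=NH1
Op 6: best P0=NH4 P1=NH1

Answer: P0:NH4 P1:NH1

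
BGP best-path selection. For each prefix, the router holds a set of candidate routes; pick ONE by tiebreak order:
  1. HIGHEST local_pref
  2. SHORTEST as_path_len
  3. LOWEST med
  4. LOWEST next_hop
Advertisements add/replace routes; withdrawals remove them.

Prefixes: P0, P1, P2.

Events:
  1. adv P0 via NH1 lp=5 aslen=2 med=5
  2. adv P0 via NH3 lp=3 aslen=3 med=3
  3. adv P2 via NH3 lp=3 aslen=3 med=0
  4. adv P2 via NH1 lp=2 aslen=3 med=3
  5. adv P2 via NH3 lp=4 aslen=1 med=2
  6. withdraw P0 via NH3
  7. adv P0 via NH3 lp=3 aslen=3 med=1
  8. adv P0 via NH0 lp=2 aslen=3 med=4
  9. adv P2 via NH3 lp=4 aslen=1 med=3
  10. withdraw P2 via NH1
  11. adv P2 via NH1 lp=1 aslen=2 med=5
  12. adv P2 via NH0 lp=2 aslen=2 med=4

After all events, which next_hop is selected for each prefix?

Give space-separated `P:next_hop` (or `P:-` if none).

Op 1: best P0=NH1 P1=- P2=-
Op 2: best P0=NH1 P1=- P2=-
Op 3: best P0=NH1 P1=- P2=NH3
Op 4: best P0=NH1 P1=- P2=NH3
Op 5: best P0=NH1 P1=- P2=NH3
Op 6: best P0=NH1 P1=- P2=NH3
Op 7: best P0=NH1 P1=- P2=NH3
Op 8: best P0=NH1 P1=- P2=NH3
Op 9: best P0=NH1 P1=- P2=NH3
Op 10: best P0=NH1 P1=- P2=NH3
Op 11: best P0=NH1 P1=- P2=NH3
Op 12: best P0=NH1 P1=- P2=NH3

Answer: P0:NH1 P1:- P2:NH3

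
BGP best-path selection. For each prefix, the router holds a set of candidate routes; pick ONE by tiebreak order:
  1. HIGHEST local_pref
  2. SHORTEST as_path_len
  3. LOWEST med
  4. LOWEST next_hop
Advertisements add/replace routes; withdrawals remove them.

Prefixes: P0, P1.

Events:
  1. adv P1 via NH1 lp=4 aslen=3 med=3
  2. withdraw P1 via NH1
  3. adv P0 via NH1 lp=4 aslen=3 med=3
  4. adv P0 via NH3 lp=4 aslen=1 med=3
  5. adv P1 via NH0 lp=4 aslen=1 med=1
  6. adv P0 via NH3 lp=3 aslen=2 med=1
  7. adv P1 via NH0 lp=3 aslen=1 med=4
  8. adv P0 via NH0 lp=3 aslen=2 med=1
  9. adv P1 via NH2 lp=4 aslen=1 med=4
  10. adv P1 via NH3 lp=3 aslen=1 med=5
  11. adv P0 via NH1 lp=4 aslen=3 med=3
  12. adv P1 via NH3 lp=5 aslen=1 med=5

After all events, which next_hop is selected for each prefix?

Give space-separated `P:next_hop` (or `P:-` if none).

Answer: P0:NH1 P1:NH3

Derivation:
Op 1: best P0=- P1=NH1
Op 2: best P0=- P1=-
Op 3: best P0=NH1 P1=-
Op 4: best P0=NH3 P1=-
Op 5: best P0=NH3 P1=NH0
Op 6: best P0=NH1 P1=NH0
Op 7: best P0=NH1 P1=NH0
Op 8: best P0=NH1 P1=NH0
Op 9: best P0=NH1 P1=NH2
Op 10: best P0=NH1 P1=NH2
Op 11: best P0=NH1 P1=NH2
Op 12: best P0=NH1 P1=NH3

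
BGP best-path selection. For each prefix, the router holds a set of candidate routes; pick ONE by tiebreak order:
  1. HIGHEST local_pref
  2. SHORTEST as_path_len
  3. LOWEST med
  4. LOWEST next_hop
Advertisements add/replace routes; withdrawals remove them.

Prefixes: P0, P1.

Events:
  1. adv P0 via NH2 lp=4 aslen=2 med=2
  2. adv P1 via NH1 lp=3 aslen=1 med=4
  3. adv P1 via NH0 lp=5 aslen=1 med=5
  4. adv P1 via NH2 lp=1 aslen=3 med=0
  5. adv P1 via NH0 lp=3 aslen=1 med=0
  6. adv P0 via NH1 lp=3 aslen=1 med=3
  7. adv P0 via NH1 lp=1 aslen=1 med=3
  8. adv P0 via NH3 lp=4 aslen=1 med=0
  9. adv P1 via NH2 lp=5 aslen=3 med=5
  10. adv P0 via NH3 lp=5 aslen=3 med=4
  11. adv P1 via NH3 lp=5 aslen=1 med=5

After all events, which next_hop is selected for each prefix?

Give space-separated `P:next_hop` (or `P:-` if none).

Answer: P0:NH3 P1:NH3

Derivation:
Op 1: best P0=NH2 P1=-
Op 2: best P0=NH2 P1=NH1
Op 3: best P0=NH2 P1=NH0
Op 4: best P0=NH2 P1=NH0
Op 5: best P0=NH2 P1=NH0
Op 6: best P0=NH2 P1=NH0
Op 7: best P0=NH2 P1=NH0
Op 8: best P0=NH3 P1=NH0
Op 9: best P0=NH3 P1=NH2
Op 10: best P0=NH3 P1=NH2
Op 11: best P0=NH3 P1=NH3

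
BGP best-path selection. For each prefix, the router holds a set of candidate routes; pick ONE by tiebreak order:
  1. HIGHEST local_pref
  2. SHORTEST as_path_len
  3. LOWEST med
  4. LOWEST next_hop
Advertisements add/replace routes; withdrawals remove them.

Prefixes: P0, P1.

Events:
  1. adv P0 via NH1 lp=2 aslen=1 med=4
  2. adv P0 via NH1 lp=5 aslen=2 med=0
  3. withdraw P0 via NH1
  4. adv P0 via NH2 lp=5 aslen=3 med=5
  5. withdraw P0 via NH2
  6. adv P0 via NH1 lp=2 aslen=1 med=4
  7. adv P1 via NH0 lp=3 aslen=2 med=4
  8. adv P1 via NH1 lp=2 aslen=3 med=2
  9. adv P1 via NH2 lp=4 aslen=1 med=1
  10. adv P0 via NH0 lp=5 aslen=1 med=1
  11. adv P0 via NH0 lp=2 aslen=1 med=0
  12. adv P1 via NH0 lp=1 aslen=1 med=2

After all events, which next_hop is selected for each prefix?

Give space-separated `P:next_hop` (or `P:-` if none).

Op 1: best P0=NH1 P1=-
Op 2: best P0=NH1 P1=-
Op 3: best P0=- P1=-
Op 4: best P0=NH2 P1=-
Op 5: best P0=- P1=-
Op 6: best P0=NH1 P1=-
Op 7: best P0=NH1 P1=NH0
Op 8: best P0=NH1 P1=NH0
Op 9: best P0=NH1 P1=NH2
Op 10: best P0=NH0 P1=NH2
Op 11: best P0=NH0 P1=NH2
Op 12: best P0=NH0 P1=NH2

Answer: P0:NH0 P1:NH2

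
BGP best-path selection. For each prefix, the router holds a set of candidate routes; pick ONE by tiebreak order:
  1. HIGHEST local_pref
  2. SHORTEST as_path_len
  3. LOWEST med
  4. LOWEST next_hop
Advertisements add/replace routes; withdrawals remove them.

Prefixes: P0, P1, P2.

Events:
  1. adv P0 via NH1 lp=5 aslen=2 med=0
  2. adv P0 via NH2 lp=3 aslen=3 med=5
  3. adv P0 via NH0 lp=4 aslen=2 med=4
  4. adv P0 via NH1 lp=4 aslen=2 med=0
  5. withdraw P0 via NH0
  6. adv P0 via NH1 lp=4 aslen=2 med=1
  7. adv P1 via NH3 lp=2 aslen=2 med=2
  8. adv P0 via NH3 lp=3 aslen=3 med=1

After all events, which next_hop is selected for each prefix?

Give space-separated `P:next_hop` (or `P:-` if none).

Answer: P0:NH1 P1:NH3 P2:-

Derivation:
Op 1: best P0=NH1 P1=- P2=-
Op 2: best P0=NH1 P1=- P2=-
Op 3: best P0=NH1 P1=- P2=-
Op 4: best P0=NH1 P1=- P2=-
Op 5: best P0=NH1 P1=- P2=-
Op 6: best P0=NH1 P1=- P2=-
Op 7: best P0=NH1 P1=NH3 P2=-
Op 8: best P0=NH1 P1=NH3 P2=-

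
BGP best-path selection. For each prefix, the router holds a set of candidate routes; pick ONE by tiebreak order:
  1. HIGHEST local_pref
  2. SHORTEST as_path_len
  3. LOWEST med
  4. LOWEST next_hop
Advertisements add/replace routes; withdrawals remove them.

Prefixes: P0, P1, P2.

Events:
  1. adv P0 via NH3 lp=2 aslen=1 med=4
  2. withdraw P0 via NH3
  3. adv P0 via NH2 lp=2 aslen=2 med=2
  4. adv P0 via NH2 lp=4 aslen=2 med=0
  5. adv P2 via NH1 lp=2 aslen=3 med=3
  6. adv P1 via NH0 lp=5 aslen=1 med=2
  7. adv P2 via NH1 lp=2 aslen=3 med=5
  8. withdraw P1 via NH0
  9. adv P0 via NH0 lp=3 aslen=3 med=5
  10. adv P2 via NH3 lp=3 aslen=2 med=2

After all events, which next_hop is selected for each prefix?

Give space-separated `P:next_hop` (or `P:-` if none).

Answer: P0:NH2 P1:- P2:NH3

Derivation:
Op 1: best P0=NH3 P1=- P2=-
Op 2: best P0=- P1=- P2=-
Op 3: best P0=NH2 P1=- P2=-
Op 4: best P0=NH2 P1=- P2=-
Op 5: best P0=NH2 P1=- P2=NH1
Op 6: best P0=NH2 P1=NH0 P2=NH1
Op 7: best P0=NH2 P1=NH0 P2=NH1
Op 8: best P0=NH2 P1=- P2=NH1
Op 9: best P0=NH2 P1=- P2=NH1
Op 10: best P0=NH2 P1=- P2=NH3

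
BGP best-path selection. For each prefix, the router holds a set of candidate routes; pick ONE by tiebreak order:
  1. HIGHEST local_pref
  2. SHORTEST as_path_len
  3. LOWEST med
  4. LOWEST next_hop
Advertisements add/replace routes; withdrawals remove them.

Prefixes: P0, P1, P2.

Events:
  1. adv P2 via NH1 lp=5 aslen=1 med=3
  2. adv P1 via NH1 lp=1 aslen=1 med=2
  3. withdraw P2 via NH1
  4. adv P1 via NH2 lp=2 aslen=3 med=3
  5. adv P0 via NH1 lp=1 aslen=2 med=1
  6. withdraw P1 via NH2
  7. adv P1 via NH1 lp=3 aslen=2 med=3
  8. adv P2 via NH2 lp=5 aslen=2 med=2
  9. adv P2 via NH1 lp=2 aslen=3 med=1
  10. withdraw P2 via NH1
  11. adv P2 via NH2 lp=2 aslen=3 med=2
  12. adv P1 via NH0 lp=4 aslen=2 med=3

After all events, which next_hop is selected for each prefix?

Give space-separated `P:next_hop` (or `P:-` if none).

Answer: P0:NH1 P1:NH0 P2:NH2

Derivation:
Op 1: best P0=- P1=- P2=NH1
Op 2: best P0=- P1=NH1 P2=NH1
Op 3: best P0=- P1=NH1 P2=-
Op 4: best P0=- P1=NH2 P2=-
Op 5: best P0=NH1 P1=NH2 P2=-
Op 6: best P0=NH1 P1=NH1 P2=-
Op 7: best P0=NH1 P1=NH1 P2=-
Op 8: best P0=NH1 P1=NH1 P2=NH2
Op 9: best P0=NH1 P1=NH1 P2=NH2
Op 10: best P0=NH1 P1=NH1 P2=NH2
Op 11: best P0=NH1 P1=NH1 P2=NH2
Op 12: best P0=NH1 P1=NH0 P2=NH2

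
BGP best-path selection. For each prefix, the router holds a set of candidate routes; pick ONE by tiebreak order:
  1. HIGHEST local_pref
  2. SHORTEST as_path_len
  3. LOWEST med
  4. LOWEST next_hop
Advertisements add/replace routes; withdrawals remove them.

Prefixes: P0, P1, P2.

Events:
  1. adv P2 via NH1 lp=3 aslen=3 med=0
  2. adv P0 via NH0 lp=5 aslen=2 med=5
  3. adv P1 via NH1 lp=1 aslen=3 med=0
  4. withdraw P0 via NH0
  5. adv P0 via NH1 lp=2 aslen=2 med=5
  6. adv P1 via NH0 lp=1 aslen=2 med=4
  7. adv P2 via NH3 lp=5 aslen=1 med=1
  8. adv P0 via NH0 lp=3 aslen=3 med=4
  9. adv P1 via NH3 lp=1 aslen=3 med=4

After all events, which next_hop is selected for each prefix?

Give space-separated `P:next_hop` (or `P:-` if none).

Op 1: best P0=- P1=- P2=NH1
Op 2: best P0=NH0 P1=- P2=NH1
Op 3: best P0=NH0 P1=NH1 P2=NH1
Op 4: best P0=- P1=NH1 P2=NH1
Op 5: best P0=NH1 P1=NH1 P2=NH1
Op 6: best P0=NH1 P1=NH0 P2=NH1
Op 7: best P0=NH1 P1=NH0 P2=NH3
Op 8: best P0=NH0 P1=NH0 P2=NH3
Op 9: best P0=NH0 P1=NH0 P2=NH3

Answer: P0:NH0 P1:NH0 P2:NH3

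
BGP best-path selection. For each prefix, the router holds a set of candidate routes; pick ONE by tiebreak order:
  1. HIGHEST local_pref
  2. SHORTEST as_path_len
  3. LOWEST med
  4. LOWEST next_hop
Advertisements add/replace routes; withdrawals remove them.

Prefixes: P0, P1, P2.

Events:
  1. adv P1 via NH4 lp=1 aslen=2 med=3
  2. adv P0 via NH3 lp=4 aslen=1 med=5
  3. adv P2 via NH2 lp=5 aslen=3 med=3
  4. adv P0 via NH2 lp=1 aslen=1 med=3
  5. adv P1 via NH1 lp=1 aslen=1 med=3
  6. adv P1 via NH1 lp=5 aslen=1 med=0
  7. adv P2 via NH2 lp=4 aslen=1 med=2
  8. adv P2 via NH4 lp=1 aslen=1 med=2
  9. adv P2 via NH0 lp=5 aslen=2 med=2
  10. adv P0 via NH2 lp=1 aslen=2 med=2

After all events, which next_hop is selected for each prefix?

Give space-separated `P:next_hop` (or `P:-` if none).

Answer: P0:NH3 P1:NH1 P2:NH0

Derivation:
Op 1: best P0=- P1=NH4 P2=-
Op 2: best P0=NH3 P1=NH4 P2=-
Op 3: best P0=NH3 P1=NH4 P2=NH2
Op 4: best P0=NH3 P1=NH4 P2=NH2
Op 5: best P0=NH3 P1=NH1 P2=NH2
Op 6: best P0=NH3 P1=NH1 P2=NH2
Op 7: best P0=NH3 P1=NH1 P2=NH2
Op 8: best P0=NH3 P1=NH1 P2=NH2
Op 9: best P0=NH3 P1=NH1 P2=NH0
Op 10: best P0=NH3 P1=NH1 P2=NH0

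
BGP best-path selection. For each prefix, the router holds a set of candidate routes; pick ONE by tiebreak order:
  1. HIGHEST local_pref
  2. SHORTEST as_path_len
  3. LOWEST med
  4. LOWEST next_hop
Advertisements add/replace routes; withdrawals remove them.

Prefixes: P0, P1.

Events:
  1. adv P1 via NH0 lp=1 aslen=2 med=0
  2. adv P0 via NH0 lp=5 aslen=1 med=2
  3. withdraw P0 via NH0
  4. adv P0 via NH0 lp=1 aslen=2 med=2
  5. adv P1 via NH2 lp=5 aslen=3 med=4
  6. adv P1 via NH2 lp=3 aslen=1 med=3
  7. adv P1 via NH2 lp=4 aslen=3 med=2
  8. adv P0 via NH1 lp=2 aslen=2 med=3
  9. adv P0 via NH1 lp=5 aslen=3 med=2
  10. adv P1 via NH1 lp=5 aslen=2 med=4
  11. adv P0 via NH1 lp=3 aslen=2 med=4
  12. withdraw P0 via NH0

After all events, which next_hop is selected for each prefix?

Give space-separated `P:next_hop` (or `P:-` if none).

Op 1: best P0=- P1=NH0
Op 2: best P0=NH0 P1=NH0
Op 3: best P0=- P1=NH0
Op 4: best P0=NH0 P1=NH0
Op 5: best P0=NH0 P1=NH2
Op 6: best P0=NH0 P1=NH2
Op 7: best P0=NH0 P1=NH2
Op 8: best P0=NH1 P1=NH2
Op 9: best P0=NH1 P1=NH2
Op 10: best P0=NH1 P1=NH1
Op 11: best P0=NH1 P1=NH1
Op 12: best P0=NH1 P1=NH1

Answer: P0:NH1 P1:NH1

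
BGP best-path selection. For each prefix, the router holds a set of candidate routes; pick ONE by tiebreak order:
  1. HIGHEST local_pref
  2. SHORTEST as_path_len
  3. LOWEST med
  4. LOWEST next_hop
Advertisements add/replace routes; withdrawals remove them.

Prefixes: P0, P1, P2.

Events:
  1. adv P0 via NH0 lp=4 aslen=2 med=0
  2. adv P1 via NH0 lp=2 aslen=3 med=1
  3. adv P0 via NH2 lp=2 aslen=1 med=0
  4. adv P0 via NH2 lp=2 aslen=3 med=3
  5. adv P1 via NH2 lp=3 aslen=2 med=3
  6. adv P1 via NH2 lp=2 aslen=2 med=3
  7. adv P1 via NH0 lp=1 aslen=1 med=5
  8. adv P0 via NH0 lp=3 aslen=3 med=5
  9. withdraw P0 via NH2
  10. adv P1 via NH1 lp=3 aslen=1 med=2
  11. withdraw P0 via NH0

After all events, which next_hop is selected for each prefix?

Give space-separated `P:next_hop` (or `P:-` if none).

Op 1: best P0=NH0 P1=- P2=-
Op 2: best P0=NH0 P1=NH0 P2=-
Op 3: best P0=NH0 P1=NH0 P2=-
Op 4: best P0=NH0 P1=NH0 P2=-
Op 5: best P0=NH0 P1=NH2 P2=-
Op 6: best P0=NH0 P1=NH2 P2=-
Op 7: best P0=NH0 P1=NH2 P2=-
Op 8: best P0=NH0 P1=NH2 P2=-
Op 9: best P0=NH0 P1=NH2 P2=-
Op 10: best P0=NH0 P1=NH1 P2=-
Op 11: best P0=- P1=NH1 P2=-

Answer: P0:- P1:NH1 P2:-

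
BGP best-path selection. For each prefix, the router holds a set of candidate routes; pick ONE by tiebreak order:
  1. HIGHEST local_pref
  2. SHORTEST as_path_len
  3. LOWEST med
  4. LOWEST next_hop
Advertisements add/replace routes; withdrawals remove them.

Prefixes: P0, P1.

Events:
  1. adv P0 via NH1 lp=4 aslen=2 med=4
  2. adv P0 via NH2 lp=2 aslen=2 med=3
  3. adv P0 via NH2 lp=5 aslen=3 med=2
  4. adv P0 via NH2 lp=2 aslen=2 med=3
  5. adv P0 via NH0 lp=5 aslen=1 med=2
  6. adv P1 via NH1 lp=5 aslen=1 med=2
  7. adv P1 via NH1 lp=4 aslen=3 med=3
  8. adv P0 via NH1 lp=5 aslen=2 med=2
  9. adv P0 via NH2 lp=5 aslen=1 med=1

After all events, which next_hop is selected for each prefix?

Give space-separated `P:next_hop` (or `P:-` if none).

Op 1: best P0=NH1 P1=-
Op 2: best P0=NH1 P1=-
Op 3: best P0=NH2 P1=-
Op 4: best P0=NH1 P1=-
Op 5: best P0=NH0 P1=-
Op 6: best P0=NH0 P1=NH1
Op 7: best P0=NH0 P1=NH1
Op 8: best P0=NH0 P1=NH1
Op 9: best P0=NH2 P1=NH1

Answer: P0:NH2 P1:NH1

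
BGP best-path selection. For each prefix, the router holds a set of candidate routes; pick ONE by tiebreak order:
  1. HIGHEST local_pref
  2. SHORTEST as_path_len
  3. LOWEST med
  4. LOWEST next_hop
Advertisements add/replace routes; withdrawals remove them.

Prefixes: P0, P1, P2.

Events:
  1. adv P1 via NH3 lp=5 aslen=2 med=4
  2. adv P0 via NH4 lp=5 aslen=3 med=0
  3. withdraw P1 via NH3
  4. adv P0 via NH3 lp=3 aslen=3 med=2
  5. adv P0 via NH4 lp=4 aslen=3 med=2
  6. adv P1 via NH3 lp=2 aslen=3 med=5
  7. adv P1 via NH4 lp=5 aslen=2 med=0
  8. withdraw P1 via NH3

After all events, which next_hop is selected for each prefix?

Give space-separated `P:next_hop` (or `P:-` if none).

Op 1: best P0=- P1=NH3 P2=-
Op 2: best P0=NH4 P1=NH3 P2=-
Op 3: best P0=NH4 P1=- P2=-
Op 4: best P0=NH4 P1=- P2=-
Op 5: best P0=NH4 P1=- P2=-
Op 6: best P0=NH4 P1=NH3 P2=-
Op 7: best P0=NH4 P1=NH4 P2=-
Op 8: best P0=NH4 P1=NH4 P2=-

Answer: P0:NH4 P1:NH4 P2:-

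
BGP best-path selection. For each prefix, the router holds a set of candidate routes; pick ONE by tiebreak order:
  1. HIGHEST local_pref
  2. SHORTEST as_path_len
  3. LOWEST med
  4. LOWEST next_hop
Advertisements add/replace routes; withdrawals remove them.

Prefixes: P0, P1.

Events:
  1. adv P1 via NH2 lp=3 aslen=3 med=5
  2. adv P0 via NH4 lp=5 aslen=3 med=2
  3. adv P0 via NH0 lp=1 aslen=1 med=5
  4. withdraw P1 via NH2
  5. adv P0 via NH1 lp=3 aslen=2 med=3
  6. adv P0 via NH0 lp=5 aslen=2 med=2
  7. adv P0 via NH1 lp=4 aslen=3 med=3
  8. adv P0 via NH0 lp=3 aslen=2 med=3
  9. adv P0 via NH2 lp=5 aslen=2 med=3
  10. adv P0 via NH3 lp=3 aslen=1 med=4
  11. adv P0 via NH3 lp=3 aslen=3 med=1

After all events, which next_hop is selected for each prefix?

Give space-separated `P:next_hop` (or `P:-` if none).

Op 1: best P0=- P1=NH2
Op 2: best P0=NH4 P1=NH2
Op 3: best P0=NH4 P1=NH2
Op 4: best P0=NH4 P1=-
Op 5: best P0=NH4 P1=-
Op 6: best P0=NH0 P1=-
Op 7: best P0=NH0 P1=-
Op 8: best P0=NH4 P1=-
Op 9: best P0=NH2 P1=-
Op 10: best P0=NH2 P1=-
Op 11: best P0=NH2 P1=-

Answer: P0:NH2 P1:-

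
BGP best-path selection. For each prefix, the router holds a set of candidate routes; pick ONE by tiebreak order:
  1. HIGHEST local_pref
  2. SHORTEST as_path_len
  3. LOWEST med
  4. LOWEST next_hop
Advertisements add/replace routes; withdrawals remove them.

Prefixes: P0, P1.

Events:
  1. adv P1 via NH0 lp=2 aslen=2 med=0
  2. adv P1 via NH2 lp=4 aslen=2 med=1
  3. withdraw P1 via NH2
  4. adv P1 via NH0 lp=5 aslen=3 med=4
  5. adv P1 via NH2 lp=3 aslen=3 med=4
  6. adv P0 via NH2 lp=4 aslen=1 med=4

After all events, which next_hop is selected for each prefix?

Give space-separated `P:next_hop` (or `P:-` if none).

Op 1: best P0=- P1=NH0
Op 2: best P0=- P1=NH2
Op 3: best P0=- P1=NH0
Op 4: best P0=- P1=NH0
Op 5: best P0=- P1=NH0
Op 6: best P0=NH2 P1=NH0

Answer: P0:NH2 P1:NH0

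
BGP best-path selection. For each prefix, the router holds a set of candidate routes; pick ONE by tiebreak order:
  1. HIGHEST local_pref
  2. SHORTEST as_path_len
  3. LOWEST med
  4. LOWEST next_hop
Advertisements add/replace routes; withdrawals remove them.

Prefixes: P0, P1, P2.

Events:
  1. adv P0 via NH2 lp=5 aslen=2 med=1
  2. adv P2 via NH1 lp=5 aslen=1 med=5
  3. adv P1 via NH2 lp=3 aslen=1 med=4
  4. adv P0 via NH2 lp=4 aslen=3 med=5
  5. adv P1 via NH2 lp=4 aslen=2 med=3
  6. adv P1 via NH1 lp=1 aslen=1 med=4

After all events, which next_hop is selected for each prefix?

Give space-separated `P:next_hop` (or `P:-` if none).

Op 1: best P0=NH2 P1=- P2=-
Op 2: best P0=NH2 P1=- P2=NH1
Op 3: best P0=NH2 P1=NH2 P2=NH1
Op 4: best P0=NH2 P1=NH2 P2=NH1
Op 5: best P0=NH2 P1=NH2 P2=NH1
Op 6: best P0=NH2 P1=NH2 P2=NH1

Answer: P0:NH2 P1:NH2 P2:NH1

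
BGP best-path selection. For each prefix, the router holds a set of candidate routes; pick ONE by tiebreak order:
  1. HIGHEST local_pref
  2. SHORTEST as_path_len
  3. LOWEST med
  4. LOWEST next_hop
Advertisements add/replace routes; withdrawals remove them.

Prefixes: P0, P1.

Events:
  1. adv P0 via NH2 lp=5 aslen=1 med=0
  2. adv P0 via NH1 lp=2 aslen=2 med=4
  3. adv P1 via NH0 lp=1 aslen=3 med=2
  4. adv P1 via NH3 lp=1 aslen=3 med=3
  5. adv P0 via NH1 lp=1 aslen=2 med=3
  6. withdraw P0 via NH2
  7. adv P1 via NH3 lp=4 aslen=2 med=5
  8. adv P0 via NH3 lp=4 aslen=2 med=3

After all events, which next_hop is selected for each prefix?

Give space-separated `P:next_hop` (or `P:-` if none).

Answer: P0:NH3 P1:NH3

Derivation:
Op 1: best P0=NH2 P1=-
Op 2: best P0=NH2 P1=-
Op 3: best P0=NH2 P1=NH0
Op 4: best P0=NH2 P1=NH0
Op 5: best P0=NH2 P1=NH0
Op 6: best P0=NH1 P1=NH0
Op 7: best P0=NH1 P1=NH3
Op 8: best P0=NH3 P1=NH3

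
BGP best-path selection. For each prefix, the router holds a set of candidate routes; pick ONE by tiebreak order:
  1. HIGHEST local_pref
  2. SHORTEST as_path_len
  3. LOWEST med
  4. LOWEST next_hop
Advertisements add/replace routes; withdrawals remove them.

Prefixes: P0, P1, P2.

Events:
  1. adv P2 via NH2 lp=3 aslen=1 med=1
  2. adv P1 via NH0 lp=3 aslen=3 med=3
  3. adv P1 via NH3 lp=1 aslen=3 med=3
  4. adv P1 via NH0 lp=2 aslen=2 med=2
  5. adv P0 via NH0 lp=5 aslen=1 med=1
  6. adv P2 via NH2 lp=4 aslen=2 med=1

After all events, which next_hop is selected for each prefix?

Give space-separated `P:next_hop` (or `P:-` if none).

Answer: P0:NH0 P1:NH0 P2:NH2

Derivation:
Op 1: best P0=- P1=- P2=NH2
Op 2: best P0=- P1=NH0 P2=NH2
Op 3: best P0=- P1=NH0 P2=NH2
Op 4: best P0=- P1=NH0 P2=NH2
Op 5: best P0=NH0 P1=NH0 P2=NH2
Op 6: best P0=NH0 P1=NH0 P2=NH2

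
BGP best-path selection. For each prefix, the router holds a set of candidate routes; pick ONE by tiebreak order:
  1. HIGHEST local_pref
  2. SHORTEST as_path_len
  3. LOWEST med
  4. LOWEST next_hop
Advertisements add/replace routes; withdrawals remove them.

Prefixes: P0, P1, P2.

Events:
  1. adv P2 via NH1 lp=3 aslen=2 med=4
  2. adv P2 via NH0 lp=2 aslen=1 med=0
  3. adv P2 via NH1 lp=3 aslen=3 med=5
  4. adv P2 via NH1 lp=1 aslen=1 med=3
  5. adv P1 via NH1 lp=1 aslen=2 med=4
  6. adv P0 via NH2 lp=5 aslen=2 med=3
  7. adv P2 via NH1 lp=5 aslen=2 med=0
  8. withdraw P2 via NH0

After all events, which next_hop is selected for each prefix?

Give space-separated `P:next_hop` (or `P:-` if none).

Answer: P0:NH2 P1:NH1 P2:NH1

Derivation:
Op 1: best P0=- P1=- P2=NH1
Op 2: best P0=- P1=- P2=NH1
Op 3: best P0=- P1=- P2=NH1
Op 4: best P0=- P1=- P2=NH0
Op 5: best P0=- P1=NH1 P2=NH0
Op 6: best P0=NH2 P1=NH1 P2=NH0
Op 7: best P0=NH2 P1=NH1 P2=NH1
Op 8: best P0=NH2 P1=NH1 P2=NH1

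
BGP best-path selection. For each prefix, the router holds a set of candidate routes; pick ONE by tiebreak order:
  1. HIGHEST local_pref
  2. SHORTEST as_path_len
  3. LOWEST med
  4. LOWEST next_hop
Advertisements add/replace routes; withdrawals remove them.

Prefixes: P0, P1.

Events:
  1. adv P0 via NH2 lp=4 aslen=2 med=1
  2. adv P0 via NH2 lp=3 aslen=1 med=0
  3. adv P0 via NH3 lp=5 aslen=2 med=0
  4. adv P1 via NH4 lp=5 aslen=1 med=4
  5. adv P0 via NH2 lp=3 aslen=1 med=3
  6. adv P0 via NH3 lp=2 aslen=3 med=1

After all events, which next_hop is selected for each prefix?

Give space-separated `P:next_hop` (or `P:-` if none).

Op 1: best P0=NH2 P1=-
Op 2: best P0=NH2 P1=-
Op 3: best P0=NH3 P1=-
Op 4: best P0=NH3 P1=NH4
Op 5: best P0=NH3 P1=NH4
Op 6: best P0=NH2 P1=NH4

Answer: P0:NH2 P1:NH4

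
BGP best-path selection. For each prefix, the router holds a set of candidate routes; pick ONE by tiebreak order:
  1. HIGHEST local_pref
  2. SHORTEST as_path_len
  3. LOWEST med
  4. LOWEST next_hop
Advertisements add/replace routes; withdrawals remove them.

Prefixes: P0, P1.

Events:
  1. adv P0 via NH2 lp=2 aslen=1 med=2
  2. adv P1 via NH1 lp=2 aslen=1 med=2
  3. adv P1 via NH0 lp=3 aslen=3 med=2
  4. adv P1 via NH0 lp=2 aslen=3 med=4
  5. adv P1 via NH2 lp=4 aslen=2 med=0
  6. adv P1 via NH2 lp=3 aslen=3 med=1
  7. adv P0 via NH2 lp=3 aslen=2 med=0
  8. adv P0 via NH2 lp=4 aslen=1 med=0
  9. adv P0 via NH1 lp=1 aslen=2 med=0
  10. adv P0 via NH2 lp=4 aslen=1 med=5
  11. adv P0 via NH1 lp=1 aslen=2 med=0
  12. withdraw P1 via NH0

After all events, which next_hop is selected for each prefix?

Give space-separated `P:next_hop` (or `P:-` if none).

Op 1: best P0=NH2 P1=-
Op 2: best P0=NH2 P1=NH1
Op 3: best P0=NH2 P1=NH0
Op 4: best P0=NH2 P1=NH1
Op 5: best P0=NH2 P1=NH2
Op 6: best P0=NH2 P1=NH2
Op 7: best P0=NH2 P1=NH2
Op 8: best P0=NH2 P1=NH2
Op 9: best P0=NH2 P1=NH2
Op 10: best P0=NH2 P1=NH2
Op 11: best P0=NH2 P1=NH2
Op 12: best P0=NH2 P1=NH2

Answer: P0:NH2 P1:NH2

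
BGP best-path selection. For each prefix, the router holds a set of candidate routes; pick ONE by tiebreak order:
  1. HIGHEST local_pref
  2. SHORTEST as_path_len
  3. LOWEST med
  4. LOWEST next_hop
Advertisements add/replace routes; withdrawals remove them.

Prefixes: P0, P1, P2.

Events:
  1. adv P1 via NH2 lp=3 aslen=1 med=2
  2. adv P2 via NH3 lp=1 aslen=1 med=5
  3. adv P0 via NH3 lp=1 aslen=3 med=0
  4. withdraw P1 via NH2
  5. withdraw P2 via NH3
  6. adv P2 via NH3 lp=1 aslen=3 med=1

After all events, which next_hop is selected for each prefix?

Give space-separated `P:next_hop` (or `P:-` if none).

Op 1: best P0=- P1=NH2 P2=-
Op 2: best P0=- P1=NH2 P2=NH3
Op 3: best P0=NH3 P1=NH2 P2=NH3
Op 4: best P0=NH3 P1=- P2=NH3
Op 5: best P0=NH3 P1=- P2=-
Op 6: best P0=NH3 P1=- P2=NH3

Answer: P0:NH3 P1:- P2:NH3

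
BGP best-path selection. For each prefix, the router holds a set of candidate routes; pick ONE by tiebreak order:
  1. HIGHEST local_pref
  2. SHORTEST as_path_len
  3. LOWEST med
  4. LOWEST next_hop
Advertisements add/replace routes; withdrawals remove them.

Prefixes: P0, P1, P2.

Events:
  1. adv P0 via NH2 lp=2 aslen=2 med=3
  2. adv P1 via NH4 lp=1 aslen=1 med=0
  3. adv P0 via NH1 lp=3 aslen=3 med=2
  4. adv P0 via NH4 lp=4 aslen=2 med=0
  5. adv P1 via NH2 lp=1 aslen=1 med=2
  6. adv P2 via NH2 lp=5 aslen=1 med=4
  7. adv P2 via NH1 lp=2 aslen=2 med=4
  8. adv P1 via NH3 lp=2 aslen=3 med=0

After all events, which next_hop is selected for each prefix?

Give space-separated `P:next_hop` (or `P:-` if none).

Answer: P0:NH4 P1:NH3 P2:NH2

Derivation:
Op 1: best P0=NH2 P1=- P2=-
Op 2: best P0=NH2 P1=NH4 P2=-
Op 3: best P0=NH1 P1=NH4 P2=-
Op 4: best P0=NH4 P1=NH4 P2=-
Op 5: best P0=NH4 P1=NH4 P2=-
Op 6: best P0=NH4 P1=NH4 P2=NH2
Op 7: best P0=NH4 P1=NH4 P2=NH2
Op 8: best P0=NH4 P1=NH3 P2=NH2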